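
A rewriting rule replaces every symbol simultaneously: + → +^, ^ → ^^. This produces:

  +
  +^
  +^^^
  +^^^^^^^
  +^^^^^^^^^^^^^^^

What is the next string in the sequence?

+^^^^^^^^^^^^^^^^^^^^^^^^^^^^^^^

φ(+^^^^^^^^^^^^^^^) expands symbol-by-symbol to +^ ^^ ^^ ^^ ^^ ^^ ^^ ^^ ^^ ^^ ^^ ^^ ^^ ^^ ^^ ^^; joining the 16 pieces gives the next term.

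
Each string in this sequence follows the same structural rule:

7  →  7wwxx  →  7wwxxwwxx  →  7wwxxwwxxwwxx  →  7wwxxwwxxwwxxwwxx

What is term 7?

Each term is the previous one with wwxx appended.
From 7wwxxwwxxwwxxwwxx, 2 further steps: 7wwxxwwxxwwxxwwxx → 7wwxxwwxxwwxxwwxxwwxx → (answer).

7wwxxwwxxwwxxwwxxwwxxwwxx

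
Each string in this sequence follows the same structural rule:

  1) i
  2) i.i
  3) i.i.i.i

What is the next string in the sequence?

i.i.i.i.i.i.i.i

Every step duplicates the string with '.' between the halves.
One more doubling of i.i.i.i gives the answer.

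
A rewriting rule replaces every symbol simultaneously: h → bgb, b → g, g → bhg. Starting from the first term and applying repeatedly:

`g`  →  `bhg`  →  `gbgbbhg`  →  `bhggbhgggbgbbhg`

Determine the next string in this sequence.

Replace each of the 15 characters of bhggbhgggbgbbhg in place — g bgb bhg bhg g bgb bhg bhg bhg g bhg g g bgb bhg — and concatenate.

gbgbbhgbhggbgbbhgbhgbhggbhgggbgbbhg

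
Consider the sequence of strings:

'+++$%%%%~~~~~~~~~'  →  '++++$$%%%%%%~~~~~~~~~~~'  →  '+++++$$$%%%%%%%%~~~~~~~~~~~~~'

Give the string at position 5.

+++++++$$$$$%%%%%%%%%%%%~~~~~~~~~~~~~~~~~

Reading off run lengths: + runs 3, 4, 5; $ runs 1, 2, 3; % runs 4, 6, 8; ~ runs 9, 11, 13 — each is linear in n, where the shown terms are n = 3, 4, 5.
Setting n = 7 gives 7, 5, 12, 17 characters in each block.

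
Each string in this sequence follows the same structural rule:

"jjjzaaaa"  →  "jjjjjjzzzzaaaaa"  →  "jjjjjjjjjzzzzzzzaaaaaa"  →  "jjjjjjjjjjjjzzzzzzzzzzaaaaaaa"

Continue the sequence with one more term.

jjjjjjjjjjjjjjjzzzzzzzzzzzzzaaaaaaaa

The n-th term is 3n j's then 3n-2 z's then n+3 a's (n = 1, 2, …).
At n = 5 the blocks have lengths 15, 13, 8.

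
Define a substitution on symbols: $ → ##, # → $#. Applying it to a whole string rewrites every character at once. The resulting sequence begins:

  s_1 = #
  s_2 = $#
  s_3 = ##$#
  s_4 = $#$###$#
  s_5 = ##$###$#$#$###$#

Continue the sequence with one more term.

$#$###$#$#$###$###$###$#$#$###$#

φ(##$###$#$#$###$#) expands symbol-by-symbol to $# $# ## $# $# $# ## $# ## $# ## $# $# $# ## $#; joining the 16 pieces gives the next term.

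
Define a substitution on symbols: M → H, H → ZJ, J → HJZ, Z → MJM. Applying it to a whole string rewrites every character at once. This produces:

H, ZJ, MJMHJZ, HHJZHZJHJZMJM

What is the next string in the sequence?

ZJZJHJZMJMZJMJMHJZZJHJZMJMHHJZH

φ(HHJZHZJHJZMJM) expands symbol-by-symbol to ZJ ZJ HJZ MJM ZJ MJM HJZ ZJ HJZ MJM H HJZ H; joining the 13 pieces gives the next term.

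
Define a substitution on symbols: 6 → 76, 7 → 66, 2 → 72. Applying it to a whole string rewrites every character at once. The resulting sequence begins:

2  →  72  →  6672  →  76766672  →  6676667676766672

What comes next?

Applying the rule to each of the 16 symbols of 6676667676766672 gives the pieces 76 76 66 76 76 76 66 76 66 76 66 76 76 76 66 72, which concatenate to the answer.

76766676767666766676667676766672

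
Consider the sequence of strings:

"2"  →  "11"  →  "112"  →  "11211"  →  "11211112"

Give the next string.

Each term (from the third on) is the previous term followed by the one before it: term 3 = 11·2 = 112.
So term 6 is 11211112·11211.

1121111211211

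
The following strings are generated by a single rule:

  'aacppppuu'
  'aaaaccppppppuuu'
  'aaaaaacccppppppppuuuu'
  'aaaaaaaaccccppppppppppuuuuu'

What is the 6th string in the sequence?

aaaaaaaaaaaaccccccppppppppppppppuuuuuuu

Term n consists of 2n a's, followed by n c's, followed by 2n+2 p's, followed by n+1 u's (n = 1, 2, …).
For term 6, n = 6, so the run lengths are 12, 6, 14, 7.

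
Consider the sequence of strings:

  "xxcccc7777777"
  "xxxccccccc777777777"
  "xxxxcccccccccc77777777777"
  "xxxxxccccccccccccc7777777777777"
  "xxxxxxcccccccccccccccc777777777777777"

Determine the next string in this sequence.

Each string has the form x^{n} c^{3n-2} 7^{2n+3}, where the shown terms are n = 2, 3, 4, 5, 6.
At n = 7 the blocks have lengths 7, 19, 17.

xxxxxxxccccccccccccccccccc77777777777777777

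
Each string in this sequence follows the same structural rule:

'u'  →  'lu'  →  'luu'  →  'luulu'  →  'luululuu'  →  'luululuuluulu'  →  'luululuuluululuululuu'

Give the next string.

luululuuluululuululuuluululuuluulu

From term 3 onward, concatenate the last term with the second-to-last: lu·u = luu, luu·lu = luulu, …
Continuing: luululuuluululuululuu · luululuuluulu gives term 8.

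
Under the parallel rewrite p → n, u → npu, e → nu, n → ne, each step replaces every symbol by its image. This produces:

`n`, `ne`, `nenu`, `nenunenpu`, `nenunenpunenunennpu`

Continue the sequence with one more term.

nenunenpunenunennpunenunenpunenunenennpu

Applying the rule to each of the 19 symbols of nenunenpunenunennpu gives the pieces ne nu ne npu ne nu ne n npu ne nu ne npu ne nu ne ne n npu, which concatenate to the answer.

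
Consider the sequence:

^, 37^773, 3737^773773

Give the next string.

s(k+1) = 37·s(k)·773, so each term gains 37 as a prefix and 773 as a suffix.
Applying this once more to 3737^773773:

373737^773773773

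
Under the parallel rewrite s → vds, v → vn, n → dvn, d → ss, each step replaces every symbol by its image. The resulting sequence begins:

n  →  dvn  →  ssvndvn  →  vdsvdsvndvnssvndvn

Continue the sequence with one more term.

Applying the rule to each of the 18 symbols of vdsvdsvndvnssvndvn gives the pieces vn ss vds vn ss vds vn dvn ss vn dvn vds vds vn dvn ss vn dvn, which concatenate to the answer.

vnssvdsvnssvdsvndvnssvndvnvdsvdsvndvnssvndvn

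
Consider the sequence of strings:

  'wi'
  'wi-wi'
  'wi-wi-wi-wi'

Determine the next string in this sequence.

Each string is two copies of the previous one joined by '-'.
Doubling wi-wi-wi-wi with '-' between the halves:

wi-wi-wi-wi-wi-wi-wi-wi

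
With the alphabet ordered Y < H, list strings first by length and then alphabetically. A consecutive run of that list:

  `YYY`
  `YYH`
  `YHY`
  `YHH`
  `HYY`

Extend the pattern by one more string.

Find the rightmost character of HYY below H, bump it to the next letter, and reset everything to its right to Y.

HYH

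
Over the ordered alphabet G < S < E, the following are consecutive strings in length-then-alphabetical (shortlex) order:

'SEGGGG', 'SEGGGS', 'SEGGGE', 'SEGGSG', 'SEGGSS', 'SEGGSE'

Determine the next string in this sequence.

Find the rightmost character of SEGGSE below E, bump it to the next letter, and reset everything to its right to G.

SEGGEG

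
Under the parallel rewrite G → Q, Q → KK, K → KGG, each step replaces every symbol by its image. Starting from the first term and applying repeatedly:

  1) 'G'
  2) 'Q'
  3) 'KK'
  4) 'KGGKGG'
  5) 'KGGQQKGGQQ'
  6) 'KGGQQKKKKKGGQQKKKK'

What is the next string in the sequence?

Replace each of the 18 characters of KGGQQKKKKKGGQQKKKK in place — KGG Q Q KK KK KGG KGG KGG KGG KGG Q Q KK KK KGG KGG KGG KGG — and concatenate.

KGGQQKKKKKGGKGGKGGKGGKGGQQKKKKKGGKGGKGGKGG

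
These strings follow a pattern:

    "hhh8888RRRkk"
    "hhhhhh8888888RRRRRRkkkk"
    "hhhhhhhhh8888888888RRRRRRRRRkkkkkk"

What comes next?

hhhhhhhhhhhh8888888888888RRRRRRRRRRRRkkkkkkkk

Each string has the form h^{3n} 8^{3n+1} R^{3n} k^{2n} (n = 1, 2, …).
For the next term, n = 4, so the run lengths are 12, 13, 12, 8.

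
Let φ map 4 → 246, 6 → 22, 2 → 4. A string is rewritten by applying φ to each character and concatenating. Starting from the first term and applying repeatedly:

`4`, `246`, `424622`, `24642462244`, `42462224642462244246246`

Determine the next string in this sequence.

2464246224442462224642462244246246424622424622

Applying the rule to each of the 23 symbols of 42462224642462244246246 gives the pieces 246 4 246 22 4 4 4 246 22 246 4 246 22 4 4 246 246 4 246 22 4 246 22, which concatenate to the answer.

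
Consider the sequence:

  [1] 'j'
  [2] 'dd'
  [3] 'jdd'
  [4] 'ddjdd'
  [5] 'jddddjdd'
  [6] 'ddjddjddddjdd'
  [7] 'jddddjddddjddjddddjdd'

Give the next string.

ddjddjddddjddjddddjddddjddjddddjdd

This is a Fibonacci-style word recurrence s(k) = s(k−2)·s(k−1): e.g. j·dd = jdd.
The next term joins ddjddjddddjdd and jddddjddddjddjddddjdd.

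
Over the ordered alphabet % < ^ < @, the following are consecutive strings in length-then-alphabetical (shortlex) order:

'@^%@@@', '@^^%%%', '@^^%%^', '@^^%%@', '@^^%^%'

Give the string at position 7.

Advancing 2 positions from @^^%^% through @^^%^% → @^^%^^ reaches term 7.

@^^%^@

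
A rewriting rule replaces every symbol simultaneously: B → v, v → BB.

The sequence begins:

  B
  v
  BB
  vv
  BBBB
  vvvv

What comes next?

BBBBBBBB

Expanding vvvv: v→BB, v→BB, v→BB, v→BB. Concatenated: BB BB BB BB.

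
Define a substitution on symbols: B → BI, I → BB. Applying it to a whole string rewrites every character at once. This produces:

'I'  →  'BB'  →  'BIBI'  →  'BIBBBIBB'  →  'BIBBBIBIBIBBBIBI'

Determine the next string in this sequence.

BIBBBIBIBIBBBIBBBIBBBIBIBIBBBIBB

Replace each of the 16 characters of BIBBBIBIBIBBBIBI in place — BI BB BI BI BI BB BI BB BI BB BI BI BI BB BI BB — and concatenate.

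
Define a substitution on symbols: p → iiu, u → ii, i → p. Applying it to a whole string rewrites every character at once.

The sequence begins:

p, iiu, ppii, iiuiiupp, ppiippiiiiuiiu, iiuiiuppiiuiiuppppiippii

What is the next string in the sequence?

Rewriting the 24 symbols of iiuiiuppiiuiiuppppiippii one by one yields p p ii p p ii iiu iiu p p ii p p ii iiu iiu iiu iiu p p iiu iiu p p; concatenated:

ppiippiiiiuiiuppiippiiiiuiiuiiuiiuppiiuiiupp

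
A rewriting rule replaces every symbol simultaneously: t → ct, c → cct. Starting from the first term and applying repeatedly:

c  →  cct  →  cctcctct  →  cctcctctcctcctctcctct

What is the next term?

cctcctctcctcctctcctctcctcctctcctcctctcctctcctcctctcctct

Applying the rule to each of the 21 symbols of cctcctctcctcctctcctct gives the pieces cct cct ct cct cct ct cct ct cct cct ct cct cct ct cct ct cct cct ct cct ct, which concatenate to the answer.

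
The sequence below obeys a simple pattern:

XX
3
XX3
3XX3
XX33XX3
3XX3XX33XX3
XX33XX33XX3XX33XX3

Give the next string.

This is a Fibonacci-style word recurrence s(k) = s(k−2)·s(k−1): e.g. XX·3 = XX3.
So term 8 is 3XX3XX33XX3·XX33XX33XX3XX33XX3.

3XX3XX33XX3XX33XX33XX3XX33XX3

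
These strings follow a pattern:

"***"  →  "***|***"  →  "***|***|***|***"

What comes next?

s(k+1) = s(k)·|·s(k) — each term doubles the last with '|' between the halves.
So the next term is two copies of ***|***|***|*** with '|' between the halves.

***|***|***|***|***|***|***|***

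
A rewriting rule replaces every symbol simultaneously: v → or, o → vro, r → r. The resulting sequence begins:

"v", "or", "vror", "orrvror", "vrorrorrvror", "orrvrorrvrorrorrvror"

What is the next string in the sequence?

φ(orrvrorrvrorrorrvror) expands symbol-by-symbol to vro r r or r vro r r or r vro r r vro r r or r vro r; joining the 20 pieces gives the next term.

vrorrorrvrorrorrvrorrvrorrorrvror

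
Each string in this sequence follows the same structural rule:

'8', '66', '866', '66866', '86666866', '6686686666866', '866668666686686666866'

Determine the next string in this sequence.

6686686666866866668666686686666866

Each term (from the third on) is the two preceding terms concatenated in order: term 3 = 8·66 = 866.
So term 8 is 6686686666866·866668666686686666866.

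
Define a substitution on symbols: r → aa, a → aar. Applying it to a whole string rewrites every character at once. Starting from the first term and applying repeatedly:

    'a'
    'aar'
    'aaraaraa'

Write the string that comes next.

aaraaraaaaraaraaaaraar

Apply φ to aaraaraa symbol by symbol: a→aar, a→aar, r→aa, a→aar, a→aar, r→aa, a→aar, a→aar; joined: aar aar aa aar aar aa aar aar.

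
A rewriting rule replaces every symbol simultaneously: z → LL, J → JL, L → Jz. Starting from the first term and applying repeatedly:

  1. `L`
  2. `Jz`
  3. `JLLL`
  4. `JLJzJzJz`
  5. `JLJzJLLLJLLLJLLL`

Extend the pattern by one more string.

φ(JLJzJLLLJLLLJLLL) expands symbol-by-symbol to JL Jz JL LL JL Jz Jz Jz JL Jz Jz Jz JL Jz Jz Jz; joining the 16 pieces gives the next term.

JLJzJLLLJLJzJzJzJLJzJzJzJLJzJzJz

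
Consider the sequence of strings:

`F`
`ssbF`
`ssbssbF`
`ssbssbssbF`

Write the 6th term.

ssbssbssbssbssbF

Every step adds ssb at the front: s(k+1) = ssb·s(k).
From ssbssbssbF, 2 further steps: ssbssbssbF → ssbssbssbssbF → (answer).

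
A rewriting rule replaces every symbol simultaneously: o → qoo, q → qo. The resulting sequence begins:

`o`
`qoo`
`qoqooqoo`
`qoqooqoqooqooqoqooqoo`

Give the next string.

Rewriting the 21 symbols of qoqooqoqooqooqoqooqoo one by one yields qo qoo qo qoo qoo qo qoo qo qoo qoo qo qoo qoo qo qoo qo qoo qoo qo qoo qoo; concatenated:

qoqooqoqooqooqoqooqoqooqooqoqooqooqoqooqoqooqooqoqooqoo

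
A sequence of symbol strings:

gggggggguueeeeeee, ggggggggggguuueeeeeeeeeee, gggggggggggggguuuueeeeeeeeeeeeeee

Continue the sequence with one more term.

ggggggggggggggggguuuuueeeeeeeeeeeeeeeeeee

Reading off run lengths: g runs 8, 11, 14; u runs 2, 3, 4; e runs 7, 11, 15 — each is linear in n, where the shown terms are n = 2, 3, 4.
Setting n = 5 gives 17, 5, 19 characters in each block.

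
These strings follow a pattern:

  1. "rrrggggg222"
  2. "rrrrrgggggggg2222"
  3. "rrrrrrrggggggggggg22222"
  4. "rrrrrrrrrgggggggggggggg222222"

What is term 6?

rrrrrrrrrrrrrgggggggggggggggggggg22222222

Term n consists of 2n+1 r's, followed by 3n+2 g's, followed by n+2 2's (n = 1, 2, …).
Setting n = 6 gives 13, 20, 8 characters in each block.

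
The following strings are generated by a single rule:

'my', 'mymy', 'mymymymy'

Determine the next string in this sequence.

s(k+1) = s(k)·s(k) — each term doubles the last.
Doubling mymymymy:

mymymymymymymymy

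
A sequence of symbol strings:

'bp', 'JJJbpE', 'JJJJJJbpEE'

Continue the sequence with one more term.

JJJJJJJJJbpEEE

Each term wraps the previous one in JJJ on the left and E on the right.
So the next term is JJJ·JJJJJJbpEE·E.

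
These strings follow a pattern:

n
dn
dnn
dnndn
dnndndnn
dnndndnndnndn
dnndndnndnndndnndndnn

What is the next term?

dnndndnndnndndnndndnndnndndnndnndn

Each term (from the third on) is the previous term followed by the one before it: term 3 = dn·n = dnn.
The next term joins dnndndnndnndndnndndnn and dnndndnndnndn.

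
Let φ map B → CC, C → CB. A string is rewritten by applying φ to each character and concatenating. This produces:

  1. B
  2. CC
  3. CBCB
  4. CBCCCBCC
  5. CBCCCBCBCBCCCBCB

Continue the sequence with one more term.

Replace each of the 16 characters of CBCCCBCBCBCCCBCB in place — CB CC CB CB CB CC CB CC CB CC CB CB CB CC CB CC — and concatenate.

CBCCCBCBCBCCCBCCCBCCCBCBCBCCCBCC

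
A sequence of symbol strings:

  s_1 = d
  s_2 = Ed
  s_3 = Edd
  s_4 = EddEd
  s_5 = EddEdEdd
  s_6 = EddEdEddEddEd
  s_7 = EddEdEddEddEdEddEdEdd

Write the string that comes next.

From term 3 onward, concatenate the last term with the second-to-last: Ed·d = Edd, Edd·Ed = EddEd, …
Continuing: EddEdEddEddEdEddEdEdd · EddEdEddEddEd gives term 8.

EddEdEddEddEdEddEdEddEddEdEddEddEd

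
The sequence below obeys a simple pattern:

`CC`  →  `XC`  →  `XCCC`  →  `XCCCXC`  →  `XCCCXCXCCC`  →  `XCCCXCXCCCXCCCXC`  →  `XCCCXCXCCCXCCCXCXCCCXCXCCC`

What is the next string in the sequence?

XCCCXCXCCCXCCCXCXCCCXCXCCCXCCCXCXCCCXCCCXC

This is a Fibonacci-style word recurrence s(k) = s(k−1)·s(k−2): e.g. XC·CC = XCCC.
The next term joins XCCCXCXCCCXCCCXCXCCCXCXCCC and XCCCXCXCCCXCCCXC.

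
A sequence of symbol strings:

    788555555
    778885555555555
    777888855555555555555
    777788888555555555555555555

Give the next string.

777778888885555555555555555555555

The n-th term is n 7's then n+1 8's then 4n+2 5's (n = 1, 2, …).
For the next term, n = 5, so the run lengths are 5, 6, 22.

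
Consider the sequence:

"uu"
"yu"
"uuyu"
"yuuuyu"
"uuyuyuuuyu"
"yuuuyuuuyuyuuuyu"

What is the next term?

uuyuyuuuyuyuuuyuuuyuyuuuyu

This is a Fibonacci-style word recurrence s(k) = s(k−2)·s(k−1): e.g. uu·yu = uuyu.
So term 7 is uuyuyuuuyu·yuuuyuuuyuyuuuyu.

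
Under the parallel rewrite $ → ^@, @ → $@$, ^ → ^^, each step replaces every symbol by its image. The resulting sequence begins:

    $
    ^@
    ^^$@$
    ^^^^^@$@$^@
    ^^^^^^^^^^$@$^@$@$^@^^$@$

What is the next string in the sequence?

^^^^^^^^^^^^^^^^^^^^^@$@$^@^^$@$^@$@$^@^^$@$^^^^^@$@$^@

Applying the rule to each of the 25 symbols of ^^^^^^^^^^$@$^@$@$^@^^$@$ gives the pieces ^^ ^^ ^^ ^^ ^^ ^^ ^^ ^^ ^^ ^^ ^@ $@$ ^@ ^^ $@$ ^@ $@$ ^@ ^^ $@$ ^^ ^^ ^@ $@$ ^@, which concatenate to the answer.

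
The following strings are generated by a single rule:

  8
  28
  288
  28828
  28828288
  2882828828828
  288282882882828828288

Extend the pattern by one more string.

Each term (from the third on) is the previous term followed by the one before it: term 3 = 28·8 = 288.
The next term joins 288282882882828828288 and 2882828828828.

2882828828828288282882882828828828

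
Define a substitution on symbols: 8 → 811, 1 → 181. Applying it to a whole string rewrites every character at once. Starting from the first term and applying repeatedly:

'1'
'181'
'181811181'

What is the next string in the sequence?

181811181811181181181811181

Expanding 181811181: 1→181, 8→811, 1→181, 8→811, 1→181, 1→181, 1→181, 8→811, 1→181. Concatenated: 181 811 181 811 181 181 181 811 181.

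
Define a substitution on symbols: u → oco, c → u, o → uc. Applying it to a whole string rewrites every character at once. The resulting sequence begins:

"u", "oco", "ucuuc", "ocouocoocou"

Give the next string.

ucuucocoucuucucuucoco

Rewriting each symbol of ocouocoocou: o→uc, c→u, o→uc, u→oco, o→uc, c→u, o→uc, o→uc, c→u, o→uc, u→oco, which concatenates to uc u uc oco uc u uc uc u uc oco.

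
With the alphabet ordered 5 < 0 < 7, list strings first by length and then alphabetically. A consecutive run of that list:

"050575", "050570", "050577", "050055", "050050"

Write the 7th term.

Stepping forward 2 times from 050050: 050050 → 050057, then the target.

050005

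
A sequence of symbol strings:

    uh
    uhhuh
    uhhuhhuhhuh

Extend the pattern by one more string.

s(k+1) = s(k)·h·s(k) — each term doubles the last with 'h' between the halves.
One more doubling of uhhuhhuhhuh gives the answer.

uhhuhhuhhuhhuhhuhhuhhuh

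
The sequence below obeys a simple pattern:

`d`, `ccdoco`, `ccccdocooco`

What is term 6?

Each term wraps the previous one in cc on the left and oco on the right.
From ccccdocooco, 3 further steps: ccccdocooco → ccccccdocoocooco → ccccccccdocoocoocooco → (answer).

ccccccccccdocoocoocoocooco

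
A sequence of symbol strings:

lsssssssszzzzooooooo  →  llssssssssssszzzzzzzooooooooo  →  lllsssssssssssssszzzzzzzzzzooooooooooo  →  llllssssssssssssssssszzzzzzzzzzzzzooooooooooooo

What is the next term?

lllllsssssssssssssssssssszzzzzzzzzzzzzzzzooooooooooooooo

Each string has the form l^{n-1} s^{3n+2} z^{3n-2} o^{2n+3}, where the shown terms are n = 2, 3, 4, 5.
For the next term, n = 6, so the run lengths are 5, 20, 16, 15.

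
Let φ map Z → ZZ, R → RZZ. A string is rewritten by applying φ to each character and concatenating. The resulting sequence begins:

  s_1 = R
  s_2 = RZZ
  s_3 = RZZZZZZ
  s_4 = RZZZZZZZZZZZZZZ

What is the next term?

Rewriting the 15 symbols of RZZZZZZZZZZZZZZ one by one yields RZZ ZZ ZZ ZZ ZZ ZZ ZZ ZZ ZZ ZZ ZZ ZZ ZZ ZZ ZZ; concatenated:

RZZZZZZZZZZZZZZZZZZZZZZZZZZZZZZ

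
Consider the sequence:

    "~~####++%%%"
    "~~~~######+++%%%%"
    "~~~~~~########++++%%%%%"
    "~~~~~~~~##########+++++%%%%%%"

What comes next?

~~~~~~~~~~############++++++%%%%%%%

The n-th term is 2n ~'s then 2n+2 #'s then n+1 +'s then n+2 %'s (n = 1, 2, …).
For the next term, n = 5, so the run lengths are 10, 12, 6, 7.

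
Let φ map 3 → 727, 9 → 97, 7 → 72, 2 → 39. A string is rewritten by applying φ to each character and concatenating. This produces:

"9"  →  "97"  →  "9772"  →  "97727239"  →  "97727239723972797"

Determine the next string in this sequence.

Rewriting the 17 symbols of 97727239723972797 one by one yields 97 72 72 39 72 39 727 97 72 39 727 97 72 39 72 97 72; concatenated:

977272397239727977239727977239729772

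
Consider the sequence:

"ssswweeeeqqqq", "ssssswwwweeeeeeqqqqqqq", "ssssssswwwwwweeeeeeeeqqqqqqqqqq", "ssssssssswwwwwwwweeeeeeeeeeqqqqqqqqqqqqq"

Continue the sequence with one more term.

ssssssssssswwwwwwwwwweeeeeeeeeeeeqqqqqqqqqqqqqqqq

Each string has the form s^{2n+1} w^{2n} e^{2n+2} q^{3n+1} (n = 1, 2, …).
Setting n = 5 gives 11, 10, 12, 16 characters in each block.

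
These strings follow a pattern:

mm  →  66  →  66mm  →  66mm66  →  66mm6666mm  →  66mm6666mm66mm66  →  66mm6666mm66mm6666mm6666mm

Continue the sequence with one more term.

66mm6666mm66mm6666mm6666mm66mm6666mm66mm66

From term 3 onward, concatenate the last term with the second-to-last: 66·mm = 66mm, 66mm·66 = 66mm66, …
So term 8 is 66mm6666mm66mm6666mm6666mm·66mm6666mm66mm66.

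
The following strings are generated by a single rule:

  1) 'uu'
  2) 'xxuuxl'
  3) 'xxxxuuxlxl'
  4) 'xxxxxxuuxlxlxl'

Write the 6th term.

Each term wraps the previous one in xx on the left and xl on the right.
From xxxxxxuuxlxlxl, 2 further steps: xxxxxxuuxlxlxl → xxxxxxxxuuxlxlxlxl → (answer).

xxxxxxxxxxuuxlxlxlxlxl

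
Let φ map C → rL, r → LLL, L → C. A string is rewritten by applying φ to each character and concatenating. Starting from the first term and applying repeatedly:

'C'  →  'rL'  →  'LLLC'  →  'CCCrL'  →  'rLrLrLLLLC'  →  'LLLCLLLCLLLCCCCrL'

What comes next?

CCCrLCCCrLCCCrLrLrLrLLLLC

Applying the rule to each of the 17 symbols of LLLCLLLCLLLCCCCrL gives the pieces C C C rL C C C rL C C C rL rL rL rL LLL C, which concatenate to the answer.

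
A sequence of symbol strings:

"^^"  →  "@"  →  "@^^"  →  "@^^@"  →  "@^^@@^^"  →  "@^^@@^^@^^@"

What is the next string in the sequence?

From term 3 onward, concatenate the last term with the second-to-last: @·^^ = @^^, @^^·@ = @^^@, …
So term 7 is @^^@@^^@^^@·@^^@@^^.

@^^@@^^@^^@@^^@@^^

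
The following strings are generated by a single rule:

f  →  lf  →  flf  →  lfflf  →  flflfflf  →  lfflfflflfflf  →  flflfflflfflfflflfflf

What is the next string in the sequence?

lfflfflflfflfflflfflflfflfflflfflf

This is a Fibonacci-style word recurrence s(k) = s(k−2)·s(k−1): e.g. f·lf = flf.
Continuing: lfflfflflfflf · flflfflflfflfflflfflf gives term 8.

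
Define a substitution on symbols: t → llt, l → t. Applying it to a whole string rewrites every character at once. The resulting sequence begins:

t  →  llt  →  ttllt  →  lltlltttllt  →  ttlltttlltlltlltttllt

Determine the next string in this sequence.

lltlltttlltlltlltttlltttlltttlltlltlltttllt

φ(ttlltttlltlltlltttllt) expands symbol-by-symbol to llt llt t t llt llt llt t t llt t t llt t t llt llt llt t t llt; joining the 21 pieces gives the next term.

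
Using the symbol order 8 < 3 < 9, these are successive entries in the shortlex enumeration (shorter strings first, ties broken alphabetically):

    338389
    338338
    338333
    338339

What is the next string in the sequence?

The successor of 338339 increments the rightmost position that isn't already 9 and resets every position after it to 8.

338398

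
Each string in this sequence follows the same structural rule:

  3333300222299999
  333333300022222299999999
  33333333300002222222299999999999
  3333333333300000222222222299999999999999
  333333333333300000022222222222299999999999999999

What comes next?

33333333333333300000002222222222222299999999999999999999

The n-th term is 2n+1 3's then n 0's then 2n 2's then 3n-1 9's, where the shown terms are n = 2, 3, 4, 5, 6.
For the next term, n = 7, so the run lengths are 15, 7, 14, 20.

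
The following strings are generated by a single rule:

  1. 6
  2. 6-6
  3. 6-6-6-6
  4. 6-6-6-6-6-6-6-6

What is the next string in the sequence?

6-6-6-6-6-6-6-6-6-6-6-6-6-6-6-6

Every step duplicates the string with '-' between the halves.
So the next term is two copies of 6-6-6-6-6-6-6-6 with '-' between the halves.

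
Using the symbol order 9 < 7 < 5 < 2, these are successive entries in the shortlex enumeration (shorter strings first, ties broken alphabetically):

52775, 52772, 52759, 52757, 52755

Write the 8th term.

52727

Stepping forward 3 times from 52755: 52755 → 52752 → 52729, then the target.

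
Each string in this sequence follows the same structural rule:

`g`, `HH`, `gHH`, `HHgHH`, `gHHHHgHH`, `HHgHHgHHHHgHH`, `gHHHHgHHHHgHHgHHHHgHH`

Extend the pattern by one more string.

HHgHHgHHHHgHHgHHHHgHHHHgHHgHHHHgHH

From term 3 onward, concatenate the second-to-last term with the last: g·HH = gHH, HH·gHH = HHgHH, …
The next term joins HHgHHgHHHHgHH and gHHHHgHHHHgHHgHHHHgHH.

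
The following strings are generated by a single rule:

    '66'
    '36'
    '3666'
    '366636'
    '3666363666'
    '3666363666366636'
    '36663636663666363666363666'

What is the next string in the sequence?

366636366636663636663636663666363666366636

From term 3 onward, concatenate the last term with the second-to-last: 36·66 = 3666, 3666·36 = 366636, …
The next term joins 36663636663666363666363666 and 3666363666366636.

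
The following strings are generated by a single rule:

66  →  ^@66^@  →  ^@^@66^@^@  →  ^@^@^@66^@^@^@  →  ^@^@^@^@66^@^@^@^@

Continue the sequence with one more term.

^@^@^@^@^@66^@^@^@^@^@

Each term wraps the previous one in ^@ on the left and ^@ on the right.
So the next term is ^@·^@^@^@^@66^@^@^@^@·^@.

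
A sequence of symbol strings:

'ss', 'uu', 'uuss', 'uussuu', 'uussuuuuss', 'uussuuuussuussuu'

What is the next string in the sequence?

From term 3 onward, concatenate the last term with the second-to-last: uu·ss = uuss, uuss·uu = uussuu, …
The next term joins uussuuuussuussuu and uussuuuuss.

uussuuuussuussuuuussuuuuss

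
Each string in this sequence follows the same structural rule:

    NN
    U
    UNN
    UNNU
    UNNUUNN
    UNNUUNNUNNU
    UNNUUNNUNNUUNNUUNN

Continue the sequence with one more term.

From term 3 onward, concatenate the last term with the second-to-last: U·NN = UNN, UNN·U = UNNU, …
So term 8 is UNNUUNNUNNUUNNUUNN·UNNUUNNUNNU.

UNNUUNNUNNUUNNUUNNUNNUUNNUNNU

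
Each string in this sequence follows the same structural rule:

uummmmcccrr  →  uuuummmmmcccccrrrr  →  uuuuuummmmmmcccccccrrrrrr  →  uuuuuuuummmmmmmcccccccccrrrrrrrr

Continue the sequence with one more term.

uuuuuuuuuummmmmmmmcccccccccccrrrrrrrrrr

Term n consists of 2n u's, followed by n+3 m's, followed by 2n+1 c's, followed by 2n r's (n = 1, 2, …).
Setting n = 5 gives 10, 8, 11, 10 characters in each block.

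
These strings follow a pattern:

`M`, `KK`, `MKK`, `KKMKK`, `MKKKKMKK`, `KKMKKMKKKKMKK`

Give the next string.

Each term (from the third on) is the two preceding terms concatenated in order: term 3 = M·KK = MKK.
The next term joins MKKKKMKK and KKMKKMKKKKMKK.

MKKKKMKKKKMKKMKKKKMKK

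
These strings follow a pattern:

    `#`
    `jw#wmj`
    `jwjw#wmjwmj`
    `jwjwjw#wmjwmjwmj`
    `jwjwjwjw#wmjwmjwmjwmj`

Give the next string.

Every step adds jw to the front and wmj to the end of the previous string.
One more step from jwjwjwjw#wmjwmjwmjwmj gives the answer.

jwjwjwjwjw#wmjwmjwmjwmjwmj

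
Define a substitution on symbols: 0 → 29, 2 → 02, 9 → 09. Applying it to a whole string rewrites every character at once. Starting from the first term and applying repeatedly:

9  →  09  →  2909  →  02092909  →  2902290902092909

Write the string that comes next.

Rewriting the 16 symbols of 2902290902092909 one by one yields 02 09 29 02 02 09 29 09 29 02 29 09 02 09 29 09; concatenated:

02092902020929092902290902092909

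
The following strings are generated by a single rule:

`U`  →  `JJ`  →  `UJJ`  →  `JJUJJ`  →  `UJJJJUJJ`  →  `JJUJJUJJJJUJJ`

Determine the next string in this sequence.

This is a Fibonacci-style word recurrence s(k) = s(k−2)·s(k−1): e.g. U·JJ = UJJ.
So term 7 is UJJJJUJJ·JJUJJUJJJJUJJ.

UJJJJUJJJJUJJUJJJJUJJ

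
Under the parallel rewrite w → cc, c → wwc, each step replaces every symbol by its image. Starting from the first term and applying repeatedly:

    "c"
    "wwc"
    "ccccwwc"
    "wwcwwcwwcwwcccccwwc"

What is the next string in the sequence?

ccccwwcccccwwcccccwwcccccwwcwwcwwcwwcwwcccccwwc

Applying the rule to each of the 19 symbols of wwcwwcwwcwwcccccwwc gives the pieces cc cc wwc cc cc wwc cc cc wwc cc cc wwc wwc wwc wwc wwc cc cc wwc, which concatenate to the answer.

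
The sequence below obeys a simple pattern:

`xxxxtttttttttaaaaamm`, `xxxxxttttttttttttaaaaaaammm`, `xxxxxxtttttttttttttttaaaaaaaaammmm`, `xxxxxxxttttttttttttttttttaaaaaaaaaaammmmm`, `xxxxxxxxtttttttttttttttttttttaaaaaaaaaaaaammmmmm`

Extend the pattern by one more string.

The n-th term is n+1 x's then 3n t's then 2n-1 a's then n-1 m's, where the shown terms are n = 3, 4, 5, 6, 7.
At n = 8 the blocks have lengths 9, 24, 15, 7.

xxxxxxxxxttttttttttttttttttttttttaaaaaaaaaaaaaaammmmmmm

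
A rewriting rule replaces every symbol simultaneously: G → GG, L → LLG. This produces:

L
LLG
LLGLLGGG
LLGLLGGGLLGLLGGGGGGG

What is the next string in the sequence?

LLGLLGGGLLGLLGGGGGGGLLGLLGGGLLGLLGGGGGGGGGGGGGGG

Replace each of the 20 characters of LLGLLGGGLLGLLGGGGGGG in place — LLG LLG GG LLG LLG GG GG GG LLG LLG GG LLG LLG GG GG GG GG GG GG GG — and concatenate.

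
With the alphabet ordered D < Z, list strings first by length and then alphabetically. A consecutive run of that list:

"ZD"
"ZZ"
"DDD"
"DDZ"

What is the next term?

DZD

Treat DDZ as a base-2 numeral over the given alphabet and add one, carrying through any trailing Z's.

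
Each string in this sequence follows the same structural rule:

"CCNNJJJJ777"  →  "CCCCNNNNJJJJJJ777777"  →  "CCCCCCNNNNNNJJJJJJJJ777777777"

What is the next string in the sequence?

Reading off run lengths: C runs 2, 4, 6; N runs 2, 4, 6; J runs 4, 6, 8; 7 runs 3, 6, 9 — each is linear in n (n = 1, 2, …).
At n = 4 the blocks have lengths 8, 8, 10, 12.

CCCCCCCCNNNNNNNNJJJJJJJJJJ777777777777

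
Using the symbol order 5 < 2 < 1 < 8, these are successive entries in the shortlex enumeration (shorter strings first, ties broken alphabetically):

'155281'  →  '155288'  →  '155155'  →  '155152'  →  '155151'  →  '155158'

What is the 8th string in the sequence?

155122

Advancing 2 positions from 155158 through 155158 → 155125 reaches term 8.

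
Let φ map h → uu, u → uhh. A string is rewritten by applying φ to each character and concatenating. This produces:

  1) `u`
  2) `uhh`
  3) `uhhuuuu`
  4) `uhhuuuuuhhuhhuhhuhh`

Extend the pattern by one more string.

Applying the rule to each of the 19 symbols of uhhuuuuuhhuhhuhhuhh gives the pieces uhh uu uu uhh uhh uhh uhh uhh uu uu uhh uu uu uhh uu uu uhh uu uu, which concatenate to the answer.

uhhuuuuuhhuhhuhhuhhuhhuuuuuhhuuuuuhhuuuuuhhuuuu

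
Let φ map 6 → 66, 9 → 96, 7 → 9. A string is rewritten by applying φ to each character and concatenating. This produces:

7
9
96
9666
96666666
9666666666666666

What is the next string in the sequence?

96666666666666666666666666666666

φ(9666666666666666) expands symbol-by-symbol to 96 66 66 66 66 66 66 66 66 66 66 66 66 66 66 66; joining the 16 pieces gives the next term.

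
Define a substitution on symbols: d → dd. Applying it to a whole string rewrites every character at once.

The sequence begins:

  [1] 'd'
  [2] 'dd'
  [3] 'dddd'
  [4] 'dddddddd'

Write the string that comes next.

Expanding dddddddd: d→dd, d→dd, d→dd, d→dd, d→dd, d→dd, d→dd, d→dd. Concatenated: dd dd dd dd dd dd dd dd.

dddddddddddddddd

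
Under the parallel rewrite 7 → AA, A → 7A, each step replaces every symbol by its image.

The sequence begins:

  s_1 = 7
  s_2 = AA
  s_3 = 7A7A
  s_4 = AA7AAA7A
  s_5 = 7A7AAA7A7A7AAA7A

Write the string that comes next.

Rewriting the 16 symbols of 7A7AAA7A7A7AAA7A one by one yields AA 7A AA 7A 7A 7A AA 7A AA 7A AA 7A 7A 7A AA 7A; concatenated:

AA7AAA7A7A7AAA7AAA7AAA7A7A7AAA7A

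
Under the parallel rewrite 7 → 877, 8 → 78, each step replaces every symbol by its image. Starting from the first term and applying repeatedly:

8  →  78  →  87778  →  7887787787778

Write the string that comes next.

Rewriting the 13 symbols of 7887787787778 one by one yields 877 78 78 877 877 78 877 877 78 877 877 877 78; concatenated:

8777878877877788778777887787787778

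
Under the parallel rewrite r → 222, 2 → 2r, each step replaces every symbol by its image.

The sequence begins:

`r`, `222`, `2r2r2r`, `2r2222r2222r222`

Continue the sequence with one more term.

Rewriting the 15 symbols of 2r2222r2222r222 one by one yields 2r 222 2r 2r 2r 2r 222 2r 2r 2r 2r 222 2r 2r 2r; concatenated:

2r2222r2r2r2r2222r2r2r2r2222r2r2r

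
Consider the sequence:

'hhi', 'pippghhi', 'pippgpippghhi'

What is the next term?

pippgpippgpippghhi

Every step adds pippg at the front: s(k+1) = pippg·s(k).
One more step from pippgpippghhi gives the answer.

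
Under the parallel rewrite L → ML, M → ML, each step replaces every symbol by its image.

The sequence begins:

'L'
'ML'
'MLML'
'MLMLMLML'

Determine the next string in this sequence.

MLMLMLMLMLMLMLML

Expanding MLMLMLML: M→ML, L→ML, M→ML, L→ML, M→ML, L→ML, M→ML, L→ML. Concatenated: ML ML ML ML ML ML ML ML.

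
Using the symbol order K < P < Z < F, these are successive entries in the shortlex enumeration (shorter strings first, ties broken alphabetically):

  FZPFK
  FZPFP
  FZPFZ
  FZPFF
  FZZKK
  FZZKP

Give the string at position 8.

FZZKF

Continuing the enumeration 2 steps past FZZKP: FZZKP → FZZKZ → (answer).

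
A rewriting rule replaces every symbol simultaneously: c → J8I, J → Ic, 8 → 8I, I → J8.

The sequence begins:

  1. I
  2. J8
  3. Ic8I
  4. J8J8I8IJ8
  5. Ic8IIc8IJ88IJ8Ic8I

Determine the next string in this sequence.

φ(Ic8IIc8IJ88IJ8Ic8I) expands symbol-by-symbol to J8 J8I 8I J8 J8 J8I 8I J8 Ic 8I 8I J8 Ic 8I J8 J8I 8I J8; joining the 18 pieces gives the next term.

J8J8I8IJ8J8J8I8IJ8Ic8I8IJ8Ic8IJ8J8I8IJ8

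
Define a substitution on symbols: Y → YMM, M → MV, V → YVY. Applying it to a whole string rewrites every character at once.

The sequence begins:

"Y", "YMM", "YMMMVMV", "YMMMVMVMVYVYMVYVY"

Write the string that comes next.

Rewriting the 17 symbols of YMMMVMVMVYVYMVYVY one by one yields YMM MV MV MV YVY MV YVY MV YVY YMM YVY YMM MV YVY YMM YVY YMM; concatenated:

YMMMVMVMVYVYMVYVYMVYVYYMMYVYYMMMVYVYYMMYVYYMM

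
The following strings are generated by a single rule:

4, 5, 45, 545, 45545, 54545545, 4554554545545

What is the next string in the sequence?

545455454554554545545

Each term (from the third on) is the two preceding terms concatenated in order: term 3 = 4·5 = 45.
The next term joins 54545545 and 4554554545545.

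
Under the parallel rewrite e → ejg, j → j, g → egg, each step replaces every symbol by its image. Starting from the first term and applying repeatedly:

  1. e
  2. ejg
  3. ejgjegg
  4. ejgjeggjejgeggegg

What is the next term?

ejgjeggjejgeggeggjejgjeggejgeggeggejgeggegg

Applying the rule to each of the 17 symbols of ejgjeggjejgeggegg gives the pieces ejg j egg j ejg egg egg j ejg j egg ejg egg egg ejg egg egg, which concatenate to the answer.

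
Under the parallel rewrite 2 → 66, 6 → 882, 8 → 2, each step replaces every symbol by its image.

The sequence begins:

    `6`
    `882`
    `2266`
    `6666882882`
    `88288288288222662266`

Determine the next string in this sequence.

226622662266226666668828826666882882

φ(88288288288222662266) expands symbol-by-symbol to 2 2 66 2 2 66 2 2 66 2 2 66 66 66 882 882 66 66 882 882; joining the 20 pieces gives the next term.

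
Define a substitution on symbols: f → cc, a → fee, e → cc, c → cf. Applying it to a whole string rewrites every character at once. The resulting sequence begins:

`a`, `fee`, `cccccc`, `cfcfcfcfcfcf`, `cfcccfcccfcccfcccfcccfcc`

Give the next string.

Rewriting the 24 symbols of cfcccfcccfcccfcccfcccfcc one by one yields cf cc cf cf cf cc cf cf cf cc cf cf cf cc cf cf cf cc cf cf cf cc cf cf; concatenated:

cfcccfcfcfcccfcfcfcccfcfcfcccfcfcfcccfcfcfcccfcf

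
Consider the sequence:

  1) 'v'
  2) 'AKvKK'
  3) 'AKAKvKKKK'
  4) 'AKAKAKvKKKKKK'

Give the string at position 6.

s(k+1) = AK·s(k)·KK, so each term gains AK as a prefix and KK as a suffix.
From AKAKAKvKKKKKK, 2 further steps: AKAKAKvKKKKKK → AKAKAKAKvKKKKKKKK → (answer).

AKAKAKAKAKvKKKKKKKKKK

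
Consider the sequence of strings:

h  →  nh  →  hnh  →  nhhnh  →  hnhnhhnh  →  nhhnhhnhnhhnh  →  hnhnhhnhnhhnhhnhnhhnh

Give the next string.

nhhnhhnhnhhnhhnhnhhnhnhhnhhnhnhhnh

This is a Fibonacci-style word recurrence s(k) = s(k−2)·s(k−1): e.g. h·nh = hnh.
The next term joins nhhnhhnhnhhnh and hnhnhhnhnhhnhhnhnhhnh.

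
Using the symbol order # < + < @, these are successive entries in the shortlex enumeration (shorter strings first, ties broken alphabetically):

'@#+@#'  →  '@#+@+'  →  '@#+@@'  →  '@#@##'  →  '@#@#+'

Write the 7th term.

Continuing the enumeration 2 steps past @#@#+: @#@#+ → @#@#@ → (answer).

@#@+#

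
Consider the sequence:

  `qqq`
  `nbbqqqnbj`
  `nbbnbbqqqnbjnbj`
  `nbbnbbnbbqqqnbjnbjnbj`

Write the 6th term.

nbbnbbnbbnbbnbbqqqnbjnbjnbjnbjnbj

s(k+1) = nbb·s(k)·nbj, so each term gains nbb as a prefix and nbj as a suffix.
From nbbnbbnbbqqqnbjnbjnbj, 2 further steps: nbbnbbnbbqqqnbjnbjnbj → nbbnbbnbbnbbqqqnbjnbjnbjnbj → (answer).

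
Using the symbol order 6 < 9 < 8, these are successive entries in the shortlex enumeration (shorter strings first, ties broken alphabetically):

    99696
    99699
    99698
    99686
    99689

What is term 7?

99966

Stepping forward 2 times from 99689: 99689 → 99688, then the target.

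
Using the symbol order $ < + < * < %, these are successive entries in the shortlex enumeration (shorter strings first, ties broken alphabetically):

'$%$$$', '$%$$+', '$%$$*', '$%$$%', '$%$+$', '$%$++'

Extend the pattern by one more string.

$%$+*

The successor of $%$++ increments the rightmost position that isn't already % and resets every position after it to $.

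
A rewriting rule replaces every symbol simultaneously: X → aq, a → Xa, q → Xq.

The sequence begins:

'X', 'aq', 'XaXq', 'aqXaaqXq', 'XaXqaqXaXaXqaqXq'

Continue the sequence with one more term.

φ(XaXqaqXaXaXqaqXq) expands symbol-by-symbol to aq Xa aq Xq Xa Xq aq Xa aq Xa aq Xq Xa Xq aq Xq; joining the 16 pieces gives the next term.

aqXaaqXqXaXqaqXaaqXaaqXqXaXqaqXq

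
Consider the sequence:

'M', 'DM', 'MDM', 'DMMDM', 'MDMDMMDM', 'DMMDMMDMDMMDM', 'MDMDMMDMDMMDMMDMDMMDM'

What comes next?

DMMDMMDMDMMDMMDMDMMDMDMMDMMDMDMMDM

From term 3 onward, concatenate the second-to-last term with the last: M·DM = MDM, DM·MDM = DMMDM, …
So term 8 is DMMDMMDMDMMDM·MDMDMMDMDMMDMMDMDMMDM.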